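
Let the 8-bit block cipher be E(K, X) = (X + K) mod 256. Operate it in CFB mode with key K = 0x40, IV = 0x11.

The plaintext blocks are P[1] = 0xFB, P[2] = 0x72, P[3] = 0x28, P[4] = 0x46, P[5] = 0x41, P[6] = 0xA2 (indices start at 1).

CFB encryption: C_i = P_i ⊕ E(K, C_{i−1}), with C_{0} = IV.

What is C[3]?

C[3] = 0xF0

C[1]: E(K, 0x11) = 0x51; 0xFB ⊕ 0x51 = 0xAA.
C[2]: E(K, 0xAA) = 0xEA; 0x72 ⊕ 0xEA = 0x98.
C[3]: E(K, 0x98) = 0xD8; 0x28 ⊕ 0xD8 = 0xF0.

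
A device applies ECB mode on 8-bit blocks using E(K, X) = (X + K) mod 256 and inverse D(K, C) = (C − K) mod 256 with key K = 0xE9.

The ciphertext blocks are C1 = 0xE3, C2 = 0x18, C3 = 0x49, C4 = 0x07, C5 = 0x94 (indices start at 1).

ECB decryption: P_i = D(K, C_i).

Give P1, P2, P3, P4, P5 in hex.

P1 = 0xFA, P2 = 0x2F, P3 = 0x60, P4 = 0x1E, P5 = 0xAB

P1: D(K, 0xE3) = 0xFA.
P2: D(K, 0x18) = 0x2F.
P3: D(K, 0x49) = 0x60.
P4: D(K, 0x07) = 0x1E.
P5: D(K, 0x94) = 0xAB.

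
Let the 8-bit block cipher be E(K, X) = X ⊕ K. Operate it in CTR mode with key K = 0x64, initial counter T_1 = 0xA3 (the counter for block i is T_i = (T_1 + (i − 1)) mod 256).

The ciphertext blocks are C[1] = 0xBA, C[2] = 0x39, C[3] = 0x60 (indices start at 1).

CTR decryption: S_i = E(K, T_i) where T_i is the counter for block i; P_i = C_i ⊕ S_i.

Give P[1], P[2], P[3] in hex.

P[1] = 0x7D, P[2] = 0xF9, P[3] = 0xA1

P[1]: T = 0xA3, S = E(K, T) = 0xC7; 0xBA ⊕ 0xC7 = 0x7D.
P[2]: T = 0xA4, S = E(K, T) = 0xC0; 0x39 ⊕ 0xC0 = 0xF9.
P[3]: T = 0xA5, S = E(K, T) = 0xC1; 0x60 ⊕ 0xC1 = 0xA1.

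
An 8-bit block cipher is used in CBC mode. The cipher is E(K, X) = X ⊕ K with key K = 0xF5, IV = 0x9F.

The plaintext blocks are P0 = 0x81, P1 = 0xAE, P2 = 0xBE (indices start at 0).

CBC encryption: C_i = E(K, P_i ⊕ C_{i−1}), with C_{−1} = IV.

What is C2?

C2 = 0xFB

C0: P0 ⊕ 0x9F = 0x1E; E(K, 0x1E) = 0xEB.
C1: P1 ⊕ 0xEB = 0x45; E(K, 0x45) = 0xB0.
C2: P2 ⊕ 0xB0 = 0x0E; E(K, 0x0E) = 0xFB.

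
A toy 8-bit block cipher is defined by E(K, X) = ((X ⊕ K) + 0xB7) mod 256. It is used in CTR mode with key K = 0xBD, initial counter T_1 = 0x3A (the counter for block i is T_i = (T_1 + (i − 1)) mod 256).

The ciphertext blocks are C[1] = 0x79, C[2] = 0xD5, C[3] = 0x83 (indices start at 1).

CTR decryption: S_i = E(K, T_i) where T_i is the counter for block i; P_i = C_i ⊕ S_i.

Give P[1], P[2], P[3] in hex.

P[1]: T = 0x3A, S = E(K, T) = 0x3E; 0x79 ⊕ 0x3E = 0x47.
P[2]: T = 0x3B, S = E(K, T) = 0x3D; 0xD5 ⊕ 0x3D = 0xE8.
P[3]: T = 0x3C, S = E(K, T) = 0x38; 0x83 ⊕ 0x38 = 0xBB.

P[1] = 0x47, P[2] = 0xE8, P[3] = 0xBB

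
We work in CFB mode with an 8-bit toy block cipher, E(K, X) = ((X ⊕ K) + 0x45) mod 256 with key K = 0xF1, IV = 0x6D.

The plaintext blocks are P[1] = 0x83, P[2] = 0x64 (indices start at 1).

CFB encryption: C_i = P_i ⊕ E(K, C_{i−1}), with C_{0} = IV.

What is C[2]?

C[2] = 0xBC

C[1]: E(K, 0x6D) = 0xE1; 0x83 ⊕ 0xE1 = 0x62.
C[2]: E(K, 0x62) = 0xD8; 0x64 ⊕ 0xD8 = 0xBC.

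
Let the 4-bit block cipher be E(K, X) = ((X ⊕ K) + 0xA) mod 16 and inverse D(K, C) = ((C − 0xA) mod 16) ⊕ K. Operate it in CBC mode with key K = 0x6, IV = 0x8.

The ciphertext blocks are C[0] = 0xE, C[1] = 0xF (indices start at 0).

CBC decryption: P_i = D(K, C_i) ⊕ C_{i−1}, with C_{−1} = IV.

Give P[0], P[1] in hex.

P[0] = 0xA, P[1] = 0xD

P[0]: D(K, 0xE) = 0x2; 0x2 ⊕ 0x8 = 0xA.
P[1]: D(K, 0xF) = 0x3; 0x3 ⊕ 0xE = 0xD.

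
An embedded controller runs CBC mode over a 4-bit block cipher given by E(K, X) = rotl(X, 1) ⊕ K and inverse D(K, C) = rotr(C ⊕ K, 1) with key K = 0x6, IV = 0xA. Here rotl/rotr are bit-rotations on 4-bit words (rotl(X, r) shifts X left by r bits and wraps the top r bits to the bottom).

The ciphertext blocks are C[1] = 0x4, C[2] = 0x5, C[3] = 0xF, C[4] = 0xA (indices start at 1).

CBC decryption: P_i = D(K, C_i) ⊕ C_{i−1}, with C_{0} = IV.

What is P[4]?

P[4] = 0x9

P[4]: D(K, 0xA) = 0x6; 0x6 ⊕ 0xF = 0x9.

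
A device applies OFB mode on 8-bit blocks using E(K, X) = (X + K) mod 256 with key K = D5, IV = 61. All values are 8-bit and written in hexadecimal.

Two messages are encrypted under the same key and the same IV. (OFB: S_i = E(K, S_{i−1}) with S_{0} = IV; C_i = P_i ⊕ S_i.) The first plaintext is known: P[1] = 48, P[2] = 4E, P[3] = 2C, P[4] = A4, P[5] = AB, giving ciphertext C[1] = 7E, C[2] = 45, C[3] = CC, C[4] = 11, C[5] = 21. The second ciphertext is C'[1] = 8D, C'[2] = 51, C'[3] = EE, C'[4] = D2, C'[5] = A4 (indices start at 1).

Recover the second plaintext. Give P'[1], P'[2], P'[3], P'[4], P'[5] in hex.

In OFB with a reused IV, both messages share the same keystream S_i, so C_i ⊕ C'_i = P_i ⊕ P'_i and thus P'_i = P_i ⊕ C_i ⊕ C'_i.
P'[1]: 48 ⊕ 7E ⊕ 8D = BB.
P'[2]: 4E ⊕ 45 ⊕ 51 = 5A.
P'[3]: 2C ⊕ CC ⊕ EE = 0E.
P'[4]: A4 ⊕ 11 ⊕ D2 = 67.
P'[5]: AB ⊕ 21 ⊕ A4 = 2E.

P'[1] = BB, P'[2] = 5A, P'[3] = 0E, P'[4] = 67, P'[5] = 2E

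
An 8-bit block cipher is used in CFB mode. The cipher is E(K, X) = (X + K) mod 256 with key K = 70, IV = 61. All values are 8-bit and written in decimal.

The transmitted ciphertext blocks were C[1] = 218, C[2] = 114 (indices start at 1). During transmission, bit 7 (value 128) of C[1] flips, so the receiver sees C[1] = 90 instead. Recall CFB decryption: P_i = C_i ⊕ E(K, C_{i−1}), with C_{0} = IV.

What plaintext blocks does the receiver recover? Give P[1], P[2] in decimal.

Only C[1] changed, to 90. In CFB, a change in C_i flips the same bit in P_i and garbles P_{i+1}. Decrypting the received ciphertext:
P[1]: E(K, 61) = 131; 90 ⊕ 131 = 217.
P[2]: E(K, 90) = 160; 114 ⊕ 160 = 210.
Blocks that differ from the original plaintext: P[1], P[2].

P[1] = 217, P[2] = 210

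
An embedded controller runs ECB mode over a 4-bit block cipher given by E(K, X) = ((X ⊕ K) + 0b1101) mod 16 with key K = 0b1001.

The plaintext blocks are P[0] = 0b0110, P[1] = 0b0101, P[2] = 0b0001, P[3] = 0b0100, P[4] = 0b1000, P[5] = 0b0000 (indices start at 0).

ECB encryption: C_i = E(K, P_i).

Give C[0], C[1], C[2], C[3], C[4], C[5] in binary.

C[0]: E(K, 0b0110) = 0b1100.
C[1]: E(K, 0b0101) = 0b1001.
C[2]: E(K, 0b0001) = 0b0101.
C[3]: E(K, 0b0100) = 0b1010.
C[4]: E(K, 0b1000) = 0b1110.
C[5]: E(K, 0b0000) = 0b0110.

C[0] = 0b1100, C[1] = 0b1001, C[2] = 0b0101, C[3] = 0b1010, C[4] = 0b1110, C[5] = 0b0110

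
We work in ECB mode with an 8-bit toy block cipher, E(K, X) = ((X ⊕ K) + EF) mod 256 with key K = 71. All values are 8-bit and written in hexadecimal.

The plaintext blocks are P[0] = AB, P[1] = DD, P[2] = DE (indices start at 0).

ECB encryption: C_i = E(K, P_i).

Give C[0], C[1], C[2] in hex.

C[0] = C9, C[1] = 9B, C[2] = 9E

C[0]: E(K, AB) = C9.
C[1]: E(K, DD) = 9B.
C[2]: E(K, DE) = 9E.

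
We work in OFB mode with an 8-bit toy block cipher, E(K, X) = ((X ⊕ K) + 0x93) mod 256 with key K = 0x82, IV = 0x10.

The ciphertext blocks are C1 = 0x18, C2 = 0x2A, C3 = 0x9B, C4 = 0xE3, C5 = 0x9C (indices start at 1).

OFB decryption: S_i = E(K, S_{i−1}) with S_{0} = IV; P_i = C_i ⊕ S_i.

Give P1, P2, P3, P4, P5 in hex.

P1: S = E(K, 0x10) = 0x25; 0x18 ⊕ 0x25 = 0x3D.
P2: S = E(K, 0x25) = 0x3A; 0x2A ⊕ 0x3A = 0x10.
P3: S = E(K, 0x3A) = 0x4B; 0x9B ⊕ 0x4B = 0xD0.
P4: S = E(K, 0x4B) = 0x5C; 0xE3 ⊕ 0x5C = 0xBF.
P5: S = E(K, 0x5C) = 0x71; 0x9C ⊕ 0x71 = 0xED.

P1 = 0x3D, P2 = 0x10, P3 = 0xD0, P4 = 0xBF, P5 = 0xED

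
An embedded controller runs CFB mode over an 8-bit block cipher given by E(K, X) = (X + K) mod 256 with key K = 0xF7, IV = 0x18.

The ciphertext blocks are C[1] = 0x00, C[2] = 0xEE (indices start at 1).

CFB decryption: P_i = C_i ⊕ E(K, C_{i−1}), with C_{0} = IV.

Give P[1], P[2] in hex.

P[1] = 0x0F, P[2] = 0x19

P[1]: E(K, 0x18) = 0x0F; 0x00 ⊕ 0x0F = 0x0F.
P[2]: E(K, 0x00) = 0xF7; 0xEE ⊕ 0xF7 = 0x19.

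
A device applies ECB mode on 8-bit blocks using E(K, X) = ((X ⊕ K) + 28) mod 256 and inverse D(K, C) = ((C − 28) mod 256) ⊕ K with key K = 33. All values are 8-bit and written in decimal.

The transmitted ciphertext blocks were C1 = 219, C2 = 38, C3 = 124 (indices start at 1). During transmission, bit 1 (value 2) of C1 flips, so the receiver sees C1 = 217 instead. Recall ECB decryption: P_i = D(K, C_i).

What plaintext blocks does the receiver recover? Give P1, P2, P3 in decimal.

P1 = 156, P2 = 43, P3 = 65

Only C1 changed, to 217. In ECB, a change in C_i affects only P_i. Decrypting the received ciphertext:
P1: D(K, 217) = 156.
P2: D(K, 38) = 43.
P3: D(K, 124) = 65.
Blocks that differ from the original plaintext: P1.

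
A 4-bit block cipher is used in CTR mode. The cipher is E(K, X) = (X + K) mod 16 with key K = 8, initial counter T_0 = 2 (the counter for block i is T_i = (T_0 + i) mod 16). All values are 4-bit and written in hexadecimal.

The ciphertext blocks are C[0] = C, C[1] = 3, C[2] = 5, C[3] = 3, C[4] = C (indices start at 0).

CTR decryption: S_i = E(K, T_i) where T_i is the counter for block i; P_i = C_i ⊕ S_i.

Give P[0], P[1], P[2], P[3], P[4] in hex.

P[0]: T = 2, S = E(K, T) = A; C ⊕ A = 6.
P[1]: T = 3, S = E(K, T) = B; 3 ⊕ B = 8.
P[2]: T = 4, S = E(K, T) = C; 5 ⊕ C = 9.
P[3]: T = 5, S = E(K, T) = D; 3 ⊕ D = E.
P[4]: T = 6, S = E(K, T) = E; C ⊕ E = 2.

P[0] = 6, P[1] = 8, P[2] = 9, P[3] = E, P[4] = 2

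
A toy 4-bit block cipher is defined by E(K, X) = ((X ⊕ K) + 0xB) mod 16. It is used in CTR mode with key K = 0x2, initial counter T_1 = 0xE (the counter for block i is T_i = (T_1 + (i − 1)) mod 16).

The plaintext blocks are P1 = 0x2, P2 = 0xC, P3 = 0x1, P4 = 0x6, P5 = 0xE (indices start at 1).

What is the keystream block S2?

CTR encryption: S_i = E(K, T_i) where T_i is the counter for block i; C_i = P_i ⊕ S_i.
C1: T = 0xE, S = E(K, T) = 0x7; 0x2 ⊕ 0x7 = 0x5.
C2: T = 0xF, S = E(K, T) = 0x8; 0xC ⊕ 0x8 = 0x4.
So S2 = 0x8.

0x8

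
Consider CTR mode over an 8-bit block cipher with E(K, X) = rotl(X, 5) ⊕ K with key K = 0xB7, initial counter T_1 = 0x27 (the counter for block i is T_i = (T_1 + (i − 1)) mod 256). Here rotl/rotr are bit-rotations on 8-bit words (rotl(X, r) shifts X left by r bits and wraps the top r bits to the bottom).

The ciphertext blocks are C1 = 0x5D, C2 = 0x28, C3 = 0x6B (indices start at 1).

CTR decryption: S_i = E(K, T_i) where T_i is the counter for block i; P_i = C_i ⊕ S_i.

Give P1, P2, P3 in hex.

P1: T = 0x27, S = E(K, T) = 0x53; 0x5D ⊕ 0x53 = 0x0E.
P2: T = 0x28, S = E(K, T) = 0xB2; 0x28 ⊕ 0xB2 = 0x9A.
P3: T = 0x29, S = E(K, T) = 0x92; 0x6B ⊕ 0x92 = 0xF9.

P1 = 0x0E, P2 = 0x9A, P3 = 0xF9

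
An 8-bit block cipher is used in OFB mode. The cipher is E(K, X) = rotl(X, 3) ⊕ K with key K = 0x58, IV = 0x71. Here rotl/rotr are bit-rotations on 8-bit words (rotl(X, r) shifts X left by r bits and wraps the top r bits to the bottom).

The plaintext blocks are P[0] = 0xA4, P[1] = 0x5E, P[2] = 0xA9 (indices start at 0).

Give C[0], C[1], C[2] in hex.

OFB encryption: S_i = E(K, S_{i−1}) with S_{−1} = IV; C_i = P_i ⊕ S_i.
C[0]: S = E(K, 0x71) = 0xD3; 0xA4 ⊕ 0xD3 = 0x77.
C[1]: S = E(K, 0xD3) = 0xC6; 0x5E ⊕ 0xC6 = 0x98.
C[2]: S = E(K, 0xC6) = 0x6E; 0xA9 ⊕ 0x6E = 0xC7.

C[0] = 0x77, C[1] = 0x98, C[2] = 0xC7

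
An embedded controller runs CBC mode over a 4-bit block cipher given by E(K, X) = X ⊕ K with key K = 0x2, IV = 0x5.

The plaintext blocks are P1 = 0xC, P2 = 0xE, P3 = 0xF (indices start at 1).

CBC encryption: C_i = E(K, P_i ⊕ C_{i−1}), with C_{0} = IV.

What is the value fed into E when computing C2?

C1: P1 ⊕ 0x5 = 0x9; E(K, 0x9) = 0xB.
C2: P2 ⊕ 0xB = 0x5; E(K, 0x5) = 0x7.
So the input to E for block 2 is 0x5.

0x5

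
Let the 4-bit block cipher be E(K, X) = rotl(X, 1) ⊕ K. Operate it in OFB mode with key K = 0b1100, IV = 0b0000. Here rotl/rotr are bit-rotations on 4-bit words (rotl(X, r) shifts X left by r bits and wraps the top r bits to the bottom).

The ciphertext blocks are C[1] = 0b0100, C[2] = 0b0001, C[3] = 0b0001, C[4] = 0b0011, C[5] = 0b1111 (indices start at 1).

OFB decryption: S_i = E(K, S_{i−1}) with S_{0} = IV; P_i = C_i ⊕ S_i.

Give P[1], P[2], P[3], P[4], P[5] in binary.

P[1] = 0b1000, P[2] = 0b0100, P[3] = 0b0111, P[4] = 0b0011, P[5] = 0b0011

P[1]: S = E(K, 0b0000) = 0b1100; 0b0100 ⊕ 0b1100 = 0b1000.
P[2]: S = E(K, 0b1100) = 0b0101; 0b0001 ⊕ 0b0101 = 0b0100.
P[3]: S = E(K, 0b0101) = 0b0110; 0b0001 ⊕ 0b0110 = 0b0111.
P[4]: S = E(K, 0b0110) = 0b0000; 0b0011 ⊕ 0b0000 = 0b0011.
P[5]: S = E(K, 0b0000) = 0b1100; 0b1111 ⊕ 0b1100 = 0b0011.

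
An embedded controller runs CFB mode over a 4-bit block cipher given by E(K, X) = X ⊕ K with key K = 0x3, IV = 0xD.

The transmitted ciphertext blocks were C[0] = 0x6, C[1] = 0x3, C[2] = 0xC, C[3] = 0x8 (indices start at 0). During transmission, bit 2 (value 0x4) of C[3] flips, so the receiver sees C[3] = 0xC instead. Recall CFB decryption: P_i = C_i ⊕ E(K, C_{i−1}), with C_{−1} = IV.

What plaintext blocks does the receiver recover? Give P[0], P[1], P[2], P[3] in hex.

P[0] = 0x8, P[1] = 0x6, P[2] = 0xC, P[3] = 0x3

Only C[3] changed, to 0xC. In CFB, a change in C_i flips the same bit in P_i and garbles P_{i+1}. Decrypting the received ciphertext:
P[0]: E(K, 0xD) = 0xE; 0x6 ⊕ 0xE = 0x8.
P[1]: E(K, 0x6) = 0x5; 0x3 ⊕ 0x5 = 0x6.
P[2]: E(K, 0x3) = 0x0; 0xC ⊕ 0x0 = 0xC.
P[3]: E(K, 0xC) = 0xF; 0xC ⊕ 0xF = 0x3.
Blocks that differ from the original plaintext: P[3].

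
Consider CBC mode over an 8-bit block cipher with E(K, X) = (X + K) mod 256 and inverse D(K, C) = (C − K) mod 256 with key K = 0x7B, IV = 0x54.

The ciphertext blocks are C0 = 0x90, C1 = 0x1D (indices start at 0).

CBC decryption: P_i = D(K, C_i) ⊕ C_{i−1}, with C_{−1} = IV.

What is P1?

P1 = 0x32

P1: D(K, 0x1D) = 0xA2; 0xA2 ⊕ 0x90 = 0x32.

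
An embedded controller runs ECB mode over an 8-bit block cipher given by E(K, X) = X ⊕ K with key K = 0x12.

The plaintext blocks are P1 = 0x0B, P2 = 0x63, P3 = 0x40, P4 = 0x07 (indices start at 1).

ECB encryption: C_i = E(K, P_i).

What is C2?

C2 = 0x71

C2: E(K, 0x63) = 0x71.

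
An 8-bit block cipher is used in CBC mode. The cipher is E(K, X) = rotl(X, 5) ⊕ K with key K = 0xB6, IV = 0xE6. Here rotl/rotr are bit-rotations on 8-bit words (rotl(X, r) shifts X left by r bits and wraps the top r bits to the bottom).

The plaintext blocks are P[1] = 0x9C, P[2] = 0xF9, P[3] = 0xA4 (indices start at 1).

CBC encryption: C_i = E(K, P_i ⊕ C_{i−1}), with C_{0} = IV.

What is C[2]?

C[1]: P[1] ⊕ 0xE6 = 0x7A; E(K, 0x7A) = 0xF9.
C[2]: P[2] ⊕ 0xF9 = 0x00; E(K, 0x00) = 0xB6.

C[2] = 0xB6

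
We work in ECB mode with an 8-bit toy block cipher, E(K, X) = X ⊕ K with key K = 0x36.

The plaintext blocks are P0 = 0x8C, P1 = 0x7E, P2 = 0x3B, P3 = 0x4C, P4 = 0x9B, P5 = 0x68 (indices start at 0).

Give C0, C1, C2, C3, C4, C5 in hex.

ECB encryption: C_i = E(K, P_i).
C0: E(K, 0x8C) = 0xBA.
C1: E(K, 0x7E) = 0x48.
C2: E(K, 0x3B) = 0x0D.
C3: E(K, 0x4C) = 0x7A.
C4: E(K, 0x9B) = 0xAD.
C5: E(K, 0x68) = 0x5E.

C0 = 0xBA, C1 = 0x48, C2 = 0x0D, C3 = 0x7A, C4 = 0xAD, C5 = 0x5E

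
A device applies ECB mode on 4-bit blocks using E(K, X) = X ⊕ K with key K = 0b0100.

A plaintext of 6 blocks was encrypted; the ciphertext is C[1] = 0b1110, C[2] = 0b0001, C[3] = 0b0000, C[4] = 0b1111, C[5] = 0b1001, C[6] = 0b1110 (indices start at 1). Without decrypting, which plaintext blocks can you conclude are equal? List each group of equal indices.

P[1] = P[6]

ECB encrypts each block independently with the same key, so equal ciphertext blocks imply equal plaintext blocks.
C[1] = C[6] = 0b1110, so P[1] = P[6].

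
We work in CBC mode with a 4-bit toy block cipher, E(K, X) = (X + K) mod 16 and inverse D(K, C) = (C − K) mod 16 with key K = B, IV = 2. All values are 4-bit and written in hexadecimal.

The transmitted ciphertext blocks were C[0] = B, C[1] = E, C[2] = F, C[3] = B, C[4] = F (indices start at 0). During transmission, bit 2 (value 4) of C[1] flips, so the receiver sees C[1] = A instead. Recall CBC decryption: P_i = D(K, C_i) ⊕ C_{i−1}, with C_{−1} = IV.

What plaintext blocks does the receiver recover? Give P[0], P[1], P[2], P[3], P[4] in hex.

Only C[1] changed, to A. In CBC, a change in C_i garbles P_i and flips the same bit in P_{i+1}. Decrypting the received ciphertext:
P[0]: D(K, B) = 0; 0 ⊕ 2 = 2.
P[1]: D(K, A) = F; F ⊕ B = 4.
P[2]: D(K, F) = 4; 4 ⊕ A = E.
P[3]: D(K, B) = 0; 0 ⊕ F = F.
P[4]: D(K, F) = 4; 4 ⊕ B = F.
Blocks that differ from the original plaintext: P[1], P[2].

P[0] = 2, P[1] = 4, P[2] = E, P[3] = F, P[4] = F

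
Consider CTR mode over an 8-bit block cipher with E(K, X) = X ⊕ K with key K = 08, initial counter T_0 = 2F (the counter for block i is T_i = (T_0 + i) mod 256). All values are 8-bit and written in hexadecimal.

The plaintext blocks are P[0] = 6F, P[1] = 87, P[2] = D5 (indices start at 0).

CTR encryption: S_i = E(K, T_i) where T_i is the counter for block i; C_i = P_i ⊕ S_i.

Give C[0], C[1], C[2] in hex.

C[0]: T = 2F, S = E(K, T) = 27; 6F ⊕ 27 = 48.
C[1]: T = 30, S = E(K, T) = 38; 87 ⊕ 38 = BF.
C[2]: T = 31, S = E(K, T) = 39; D5 ⊕ 39 = EC.

C[0] = 48, C[1] = BF, C[2] = EC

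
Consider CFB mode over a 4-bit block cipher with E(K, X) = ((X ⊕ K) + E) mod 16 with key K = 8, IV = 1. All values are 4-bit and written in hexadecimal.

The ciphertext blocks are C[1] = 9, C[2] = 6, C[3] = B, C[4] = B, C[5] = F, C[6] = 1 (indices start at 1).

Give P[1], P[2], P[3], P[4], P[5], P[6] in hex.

P[1] = E, P[2] = 9, P[3] = 7, P[4] = A, P[5] = E, P[6] = 4

CFB decryption: P_i = C_i ⊕ E(K, C_{i−1}), with C_{0} = IV.
P[1]: E(K, 1) = 7; 9 ⊕ 7 = E.
P[2]: E(K, 9) = F; 6 ⊕ F = 9.
P[3]: E(K, 6) = C; B ⊕ C = 7.
P[4]: E(K, B) = 1; B ⊕ 1 = A.
P[5]: E(K, B) = 1; F ⊕ 1 = E.
P[6]: E(K, F) = 5; 1 ⊕ 5 = 4.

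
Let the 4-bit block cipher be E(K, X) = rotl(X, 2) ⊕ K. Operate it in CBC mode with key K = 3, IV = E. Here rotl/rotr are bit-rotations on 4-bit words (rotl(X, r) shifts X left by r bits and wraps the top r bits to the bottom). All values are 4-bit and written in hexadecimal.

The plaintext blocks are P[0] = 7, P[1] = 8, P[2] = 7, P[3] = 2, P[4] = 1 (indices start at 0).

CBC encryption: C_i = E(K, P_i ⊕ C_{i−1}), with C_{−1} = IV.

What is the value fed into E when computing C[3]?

D

C[0]: P[0] ⊕ E = 9; E(K, 9) = 5.
C[1]: P[1] ⊕ 5 = D; E(K, D) = 4.
C[2]: P[2] ⊕ 4 = 3; E(K, 3) = F.
C[3]: P[3] ⊕ F = D; E(K, D) = 4.
So the input to E for block [3] is D.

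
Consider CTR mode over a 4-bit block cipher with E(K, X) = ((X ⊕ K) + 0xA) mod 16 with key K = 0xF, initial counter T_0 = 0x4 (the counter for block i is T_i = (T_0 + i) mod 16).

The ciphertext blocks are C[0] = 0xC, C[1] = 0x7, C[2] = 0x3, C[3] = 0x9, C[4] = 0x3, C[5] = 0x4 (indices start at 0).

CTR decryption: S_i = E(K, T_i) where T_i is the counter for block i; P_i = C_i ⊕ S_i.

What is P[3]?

P[3] = 0xB

P[3]: T = 0x7, S = E(K, T) = 0x2; 0x9 ⊕ 0x2 = 0xB.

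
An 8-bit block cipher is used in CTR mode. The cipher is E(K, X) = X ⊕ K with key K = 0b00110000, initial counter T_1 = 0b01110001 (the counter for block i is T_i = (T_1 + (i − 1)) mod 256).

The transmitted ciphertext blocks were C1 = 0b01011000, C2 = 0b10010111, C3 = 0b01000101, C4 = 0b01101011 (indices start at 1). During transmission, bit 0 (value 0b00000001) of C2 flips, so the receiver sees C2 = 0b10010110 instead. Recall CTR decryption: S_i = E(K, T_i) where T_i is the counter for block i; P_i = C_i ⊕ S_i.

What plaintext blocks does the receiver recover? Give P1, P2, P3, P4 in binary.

P1 = 0b00011001, P2 = 0b11010100, P3 = 0b00000110, P4 = 0b00101111

Only C2 changed, to 0b10010110. In CTR, a change in C_i flips the same bit in P_i only; the keystream is unaffected. Decrypting the received ciphertext:
P1: T = 0b01110001, S = E(K, T) = 0b01000001; 0b01011000 ⊕ 0b01000001 = 0b00011001.
P2: T = 0b01110010, S = E(K, T) = 0b01000010; 0b10010110 ⊕ 0b01000010 = 0b11010100.
P3: T = 0b01110011, S = E(K, T) = 0b01000011; 0b01000101 ⊕ 0b01000011 = 0b00000110.
P4: T = 0b01110100, S = E(K, T) = 0b01000100; 0b01101011 ⊕ 0b01000100 = 0b00101111.
Blocks that differ from the original plaintext: P2.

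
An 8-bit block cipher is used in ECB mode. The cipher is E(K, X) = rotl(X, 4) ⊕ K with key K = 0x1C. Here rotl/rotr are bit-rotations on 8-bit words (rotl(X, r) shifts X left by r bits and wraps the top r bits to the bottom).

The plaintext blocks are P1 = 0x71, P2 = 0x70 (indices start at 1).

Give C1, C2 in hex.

C1 = 0x0B, C2 = 0x1B

ECB encryption: C_i = E(K, P_i).
C1: E(K, 0x71) = 0x0B.
C2: E(K, 0x70) = 0x1B.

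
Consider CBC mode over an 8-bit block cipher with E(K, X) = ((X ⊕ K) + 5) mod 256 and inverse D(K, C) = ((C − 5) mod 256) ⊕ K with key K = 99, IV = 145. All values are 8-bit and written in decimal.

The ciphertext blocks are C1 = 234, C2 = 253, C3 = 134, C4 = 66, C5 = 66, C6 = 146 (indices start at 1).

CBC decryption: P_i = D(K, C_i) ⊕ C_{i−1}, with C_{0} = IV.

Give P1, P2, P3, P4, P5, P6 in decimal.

P1: D(K, 234) = 134; 134 ⊕ 145 = 23.
P2: D(K, 253) = 155; 155 ⊕ 234 = 113.
P3: D(K, 134) = 226; 226 ⊕ 253 = 31.
P4: D(K, 66) = 94; 94 ⊕ 134 = 216.
P5: D(K, 66) = 94; 94 ⊕ 66 = 28.
P6: D(K, 146) = 238; 238 ⊕ 66 = 172.

P1 = 23, P2 = 113, P3 = 31, P4 = 216, P5 = 28, P6 = 172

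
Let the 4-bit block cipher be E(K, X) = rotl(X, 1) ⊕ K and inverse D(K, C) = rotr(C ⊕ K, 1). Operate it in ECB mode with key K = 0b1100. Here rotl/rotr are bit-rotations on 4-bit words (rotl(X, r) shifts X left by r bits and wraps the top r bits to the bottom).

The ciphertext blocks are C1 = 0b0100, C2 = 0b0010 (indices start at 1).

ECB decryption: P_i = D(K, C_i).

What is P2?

P2 = 0b0111

P2: D(K, 0b0010) = 0b0111.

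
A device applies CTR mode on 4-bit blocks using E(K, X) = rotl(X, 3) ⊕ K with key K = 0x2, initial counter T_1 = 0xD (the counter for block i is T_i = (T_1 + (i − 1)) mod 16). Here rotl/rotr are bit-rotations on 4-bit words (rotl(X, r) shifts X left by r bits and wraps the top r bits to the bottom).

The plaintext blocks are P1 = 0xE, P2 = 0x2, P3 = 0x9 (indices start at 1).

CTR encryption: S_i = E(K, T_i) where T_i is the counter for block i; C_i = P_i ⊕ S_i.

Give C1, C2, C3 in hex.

C1 = 0x2, C2 = 0x7, C3 = 0x4

C1: T = 0xD, S = E(K, T) = 0xC; 0xE ⊕ 0xC = 0x2.
C2: T = 0xE, S = E(K, T) = 0x5; 0x2 ⊕ 0x5 = 0x7.
C3: T = 0xF, S = E(K, T) = 0xD; 0x9 ⊕ 0xD = 0x4.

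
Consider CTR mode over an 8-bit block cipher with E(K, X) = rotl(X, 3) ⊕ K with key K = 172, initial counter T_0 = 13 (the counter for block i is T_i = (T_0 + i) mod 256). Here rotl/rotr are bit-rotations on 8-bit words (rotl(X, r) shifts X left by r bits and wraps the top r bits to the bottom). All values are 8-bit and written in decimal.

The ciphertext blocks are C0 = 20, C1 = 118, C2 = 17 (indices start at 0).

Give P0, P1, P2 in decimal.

CTR decryption: S_i = E(K, T_i) where T_i is the counter for block i; P_i = C_i ⊕ S_i.
P0: T = 13, S = E(K, T) = 196; 20 ⊕ 196 = 208.
P1: T = 14, S = E(K, T) = 220; 118 ⊕ 220 = 170.
P2: T = 15, S = E(K, T) = 212; 17 ⊕ 212 = 197.

P0 = 208, P1 = 170, P2 = 197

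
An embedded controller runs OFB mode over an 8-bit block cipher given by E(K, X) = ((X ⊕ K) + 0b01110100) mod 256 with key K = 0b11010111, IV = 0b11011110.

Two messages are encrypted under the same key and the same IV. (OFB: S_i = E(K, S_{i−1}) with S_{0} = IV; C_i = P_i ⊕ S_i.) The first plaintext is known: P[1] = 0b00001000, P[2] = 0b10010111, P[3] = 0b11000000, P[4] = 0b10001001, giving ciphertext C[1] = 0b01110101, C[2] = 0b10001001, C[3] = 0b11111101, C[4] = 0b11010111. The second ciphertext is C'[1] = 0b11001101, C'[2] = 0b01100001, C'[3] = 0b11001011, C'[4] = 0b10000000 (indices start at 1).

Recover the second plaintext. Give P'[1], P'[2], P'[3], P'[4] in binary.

In OFB with a reused IV, both messages share the same keystream S_i, so C_i ⊕ C'_i = P_i ⊕ P'_i and thus P'_i = P_i ⊕ C_i ⊕ C'_i.
P'[1]: 0b00001000 ⊕ 0b01110101 ⊕ 0b11001101 = 0b10110000.
P'[2]: 0b10010111 ⊕ 0b10001001 ⊕ 0b01100001 = 0b01111111.
P'[3]: 0b11000000 ⊕ 0b11111101 ⊕ 0b11001011 = 0b11110110.
P'[4]: 0b10001001 ⊕ 0b11010111 ⊕ 0b10000000 = 0b11011110.

P'[1] = 0b10110000, P'[2] = 0b01111111, P'[3] = 0b11110110, P'[4] = 0b11011110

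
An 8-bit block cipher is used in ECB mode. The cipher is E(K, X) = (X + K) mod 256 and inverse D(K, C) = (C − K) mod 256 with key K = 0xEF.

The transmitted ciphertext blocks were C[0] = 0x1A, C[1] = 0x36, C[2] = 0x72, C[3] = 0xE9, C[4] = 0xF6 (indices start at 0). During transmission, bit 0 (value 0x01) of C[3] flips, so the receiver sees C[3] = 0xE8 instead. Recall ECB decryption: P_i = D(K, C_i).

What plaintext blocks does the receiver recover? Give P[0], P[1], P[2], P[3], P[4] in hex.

P[0] = 0x2B, P[1] = 0x47, P[2] = 0x83, P[3] = 0xF9, P[4] = 0x07

Only C[3] changed, to 0xE8. In ECB, a change in C_i affects only P_i. Decrypting the received ciphertext:
P[0]: D(K, 0x1A) = 0x2B.
P[1]: D(K, 0x36) = 0x47.
P[2]: D(K, 0x72) = 0x83.
P[3]: D(K, 0xE8) = 0xF9.
P[4]: D(K, 0xF6) = 0x07.
Blocks that differ from the original plaintext: P[3].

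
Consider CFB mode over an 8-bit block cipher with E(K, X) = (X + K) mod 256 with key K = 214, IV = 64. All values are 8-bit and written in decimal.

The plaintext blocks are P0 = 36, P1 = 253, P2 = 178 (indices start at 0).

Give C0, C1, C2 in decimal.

C0 = 50, C1 = 245, C2 = 121

CFB encryption: C_i = P_i ⊕ E(K, C_{i−1}), with C_{−1} = IV.
C0: E(K, 64) = 22; 36 ⊕ 22 = 50.
C1: E(K, 50) = 8; 253 ⊕ 8 = 245.
C2: E(K, 245) = 203; 178 ⊕ 203 = 121.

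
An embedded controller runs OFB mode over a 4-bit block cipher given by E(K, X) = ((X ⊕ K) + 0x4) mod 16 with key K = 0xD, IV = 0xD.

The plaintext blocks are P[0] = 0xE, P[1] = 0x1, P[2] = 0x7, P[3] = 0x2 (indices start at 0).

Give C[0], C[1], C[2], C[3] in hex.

C[0] = 0xA, C[1] = 0xC, C[2] = 0x3, C[3] = 0xF

OFB encryption: S_i = E(K, S_{i−1}) with S_{−1} = IV; C_i = P_i ⊕ S_i.
C[0]: S = E(K, 0xD) = 0x4; 0xE ⊕ 0x4 = 0xA.
C[1]: S = E(K, 0x4) = 0xD; 0x1 ⊕ 0xD = 0xC.
C[2]: S = E(K, 0xD) = 0x4; 0x7 ⊕ 0x4 = 0x3.
C[3]: S = E(K, 0x4) = 0xD; 0x2 ⊕ 0xD = 0xF.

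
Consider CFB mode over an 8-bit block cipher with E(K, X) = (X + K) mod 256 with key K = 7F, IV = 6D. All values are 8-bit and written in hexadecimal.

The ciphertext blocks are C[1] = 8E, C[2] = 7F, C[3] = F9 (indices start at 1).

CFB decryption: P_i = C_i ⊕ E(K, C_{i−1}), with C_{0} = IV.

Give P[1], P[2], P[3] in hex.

P[1] = 62, P[2] = 72, P[3] = 07

P[1]: E(K, 6D) = EC; 8E ⊕ EC = 62.
P[2]: E(K, 8E) = 0D; 7F ⊕ 0D = 72.
P[3]: E(K, 7F) = FE; F9 ⊕ FE = 07.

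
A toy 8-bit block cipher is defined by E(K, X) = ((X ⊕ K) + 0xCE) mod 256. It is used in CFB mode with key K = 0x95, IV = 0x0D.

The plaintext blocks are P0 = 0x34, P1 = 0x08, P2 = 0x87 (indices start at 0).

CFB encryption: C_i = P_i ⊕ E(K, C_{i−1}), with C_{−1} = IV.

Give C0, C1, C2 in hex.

C0 = 0x52, C1 = 0x9D, C2 = 0x51

C0: E(K, 0x0D) = 0x66; 0x34 ⊕ 0x66 = 0x52.
C1: E(K, 0x52) = 0x95; 0x08 ⊕ 0x95 = 0x9D.
C2: E(K, 0x9D) = 0xD6; 0x87 ⊕ 0xD6 = 0x51.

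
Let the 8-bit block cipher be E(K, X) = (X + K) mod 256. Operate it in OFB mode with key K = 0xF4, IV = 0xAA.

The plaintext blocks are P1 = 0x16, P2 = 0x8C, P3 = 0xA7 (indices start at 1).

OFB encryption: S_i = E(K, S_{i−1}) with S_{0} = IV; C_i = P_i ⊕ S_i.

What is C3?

C1: S = E(K, 0xAA) = 0x9E; 0x16 ⊕ 0x9E = 0x88.
C2: S = E(K, 0x9E) = 0x92; 0x8C ⊕ 0x92 = 0x1E.
C3: S = E(K, 0x92) = 0x86; 0xA7 ⊕ 0x86 = 0x21.

C3 = 0x21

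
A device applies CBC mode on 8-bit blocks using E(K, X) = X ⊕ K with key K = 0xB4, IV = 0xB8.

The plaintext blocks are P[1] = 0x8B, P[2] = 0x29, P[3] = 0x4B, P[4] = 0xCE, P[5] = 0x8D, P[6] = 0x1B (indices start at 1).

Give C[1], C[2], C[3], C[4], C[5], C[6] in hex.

C[1] = 0x87, C[2] = 0x1A, C[3] = 0xE5, C[4] = 0x9F, C[5] = 0xA6, C[6] = 0x09

CBC encryption: C_i = E(K, P_i ⊕ C_{i−1}), with C_{0} = IV.
C[1]: P[1] ⊕ 0xB8 = 0x33; E(K, 0x33) = 0x87.
C[2]: P[2] ⊕ 0x87 = 0xAE; E(K, 0xAE) = 0x1A.
C[3]: P[3] ⊕ 0x1A = 0x51; E(K, 0x51) = 0xE5.
C[4]: P[4] ⊕ 0xE5 = 0x2B; E(K, 0x2B) = 0x9F.
C[5]: P[5] ⊕ 0x9F = 0x12; E(K, 0x12) = 0xA6.
C[6]: P[6] ⊕ 0xA6 = 0xBD; E(K, 0xBD) = 0x09.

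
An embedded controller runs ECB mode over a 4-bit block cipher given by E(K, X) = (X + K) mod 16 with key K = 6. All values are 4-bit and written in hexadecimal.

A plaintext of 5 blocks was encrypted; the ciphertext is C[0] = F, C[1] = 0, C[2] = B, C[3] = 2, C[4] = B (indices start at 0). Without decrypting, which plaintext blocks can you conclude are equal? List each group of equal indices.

ECB encrypts each block independently with the same key, so equal ciphertext blocks imply equal plaintext blocks.
C[2] = C[4] = B, so P[2] = P[4].

P[2] = P[4]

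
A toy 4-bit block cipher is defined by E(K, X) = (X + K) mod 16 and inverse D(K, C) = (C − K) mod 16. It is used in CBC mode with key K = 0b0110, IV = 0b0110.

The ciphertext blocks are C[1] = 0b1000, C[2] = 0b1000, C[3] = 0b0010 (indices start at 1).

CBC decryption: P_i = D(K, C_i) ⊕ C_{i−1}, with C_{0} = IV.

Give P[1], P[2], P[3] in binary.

P[1] = 0b0100, P[2] = 0b1010, P[3] = 0b0100

P[1]: D(K, 0b1000) = 0b0010; 0b0010 ⊕ 0b0110 = 0b0100.
P[2]: D(K, 0b1000) = 0b0010; 0b0010 ⊕ 0b1000 = 0b1010.
P[3]: D(K, 0b0010) = 0b1100; 0b1100 ⊕ 0b1000 = 0b0100.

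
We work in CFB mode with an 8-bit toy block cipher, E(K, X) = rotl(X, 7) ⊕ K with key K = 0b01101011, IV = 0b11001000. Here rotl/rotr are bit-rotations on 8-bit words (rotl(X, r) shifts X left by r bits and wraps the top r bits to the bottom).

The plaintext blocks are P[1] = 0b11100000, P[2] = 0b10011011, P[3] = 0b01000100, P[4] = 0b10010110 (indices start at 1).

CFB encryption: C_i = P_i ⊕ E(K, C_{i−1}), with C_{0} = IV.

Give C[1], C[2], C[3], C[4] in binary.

C[1] = 0b11101111, C[2] = 0b00000111, C[3] = 0b10101100, C[4] = 0b10101011

C[1]: E(K, 0b11001000) = 0b00001111; 0b11100000 ⊕ 0b00001111 = 0b11101111.
C[2]: E(K, 0b11101111) = 0b10011100; 0b10011011 ⊕ 0b10011100 = 0b00000111.
C[3]: E(K, 0b00000111) = 0b11101000; 0b01000100 ⊕ 0b11101000 = 0b10101100.
C[4]: E(K, 0b10101100) = 0b00111101; 0b10010110 ⊕ 0b00111101 = 0b10101011.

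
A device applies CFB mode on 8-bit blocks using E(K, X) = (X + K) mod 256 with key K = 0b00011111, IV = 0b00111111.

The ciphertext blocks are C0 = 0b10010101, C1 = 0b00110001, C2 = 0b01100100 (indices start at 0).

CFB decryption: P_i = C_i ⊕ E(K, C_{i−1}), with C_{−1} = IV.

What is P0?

P0 = 0b11001011

P0: E(K, 0b00111111) = 0b01011110; 0b10010101 ⊕ 0b01011110 = 0b11001011.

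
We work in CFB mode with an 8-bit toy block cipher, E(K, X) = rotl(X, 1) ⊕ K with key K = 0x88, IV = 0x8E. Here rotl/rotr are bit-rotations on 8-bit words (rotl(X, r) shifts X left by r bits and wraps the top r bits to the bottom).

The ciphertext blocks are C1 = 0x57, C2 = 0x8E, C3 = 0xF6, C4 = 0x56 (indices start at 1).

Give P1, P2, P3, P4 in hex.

P1 = 0xC2, P2 = 0xA8, P3 = 0x63, P4 = 0x33

CFB decryption: P_i = C_i ⊕ E(K, C_{i−1}), with C_{0} = IV.
P1: E(K, 0x8E) = 0x95; 0x57 ⊕ 0x95 = 0xC2.
P2: E(K, 0x57) = 0x26; 0x8E ⊕ 0x26 = 0xA8.
P3: E(K, 0x8E) = 0x95; 0xF6 ⊕ 0x95 = 0x63.
P4: E(K, 0xF6) = 0x65; 0x56 ⊕ 0x65 = 0x33.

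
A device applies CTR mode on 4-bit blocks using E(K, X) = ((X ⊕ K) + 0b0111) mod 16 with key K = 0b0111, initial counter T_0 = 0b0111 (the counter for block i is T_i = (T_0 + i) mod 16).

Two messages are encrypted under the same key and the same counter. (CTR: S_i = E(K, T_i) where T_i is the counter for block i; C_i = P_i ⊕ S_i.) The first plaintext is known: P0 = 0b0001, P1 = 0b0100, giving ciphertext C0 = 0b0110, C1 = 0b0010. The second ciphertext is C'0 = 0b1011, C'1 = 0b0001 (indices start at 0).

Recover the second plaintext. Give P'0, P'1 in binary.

P'0 = 0b1100, P'1 = 0b0111

In CTR with a reused counter, both messages share the same keystream S_i, so C_i ⊕ C'_i = P_i ⊕ P'_i and thus P'_i = P_i ⊕ C_i ⊕ C'_i.
P'0: 0b0001 ⊕ 0b0110 ⊕ 0b1011 = 0b1100.
P'1: 0b0100 ⊕ 0b0010 ⊕ 0b0001 = 0b0111.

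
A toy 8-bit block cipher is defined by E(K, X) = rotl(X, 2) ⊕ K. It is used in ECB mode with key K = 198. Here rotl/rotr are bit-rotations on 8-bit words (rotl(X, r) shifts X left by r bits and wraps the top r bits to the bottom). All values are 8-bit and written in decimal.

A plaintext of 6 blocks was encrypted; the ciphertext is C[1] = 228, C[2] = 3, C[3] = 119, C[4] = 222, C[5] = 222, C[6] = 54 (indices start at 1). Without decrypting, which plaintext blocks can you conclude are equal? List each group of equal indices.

ECB encrypts each block independently with the same key, so equal ciphertext blocks imply equal plaintext blocks.
C[4] = C[5] = 222, so P[4] = P[5].

P[4] = P[5]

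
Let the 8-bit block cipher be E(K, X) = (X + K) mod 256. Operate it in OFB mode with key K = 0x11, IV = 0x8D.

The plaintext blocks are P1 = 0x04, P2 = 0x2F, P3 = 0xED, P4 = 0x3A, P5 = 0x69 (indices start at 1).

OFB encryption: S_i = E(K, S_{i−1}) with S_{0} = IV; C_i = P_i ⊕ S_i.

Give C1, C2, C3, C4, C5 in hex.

C1: S = E(K, 0x8D) = 0x9E; 0x04 ⊕ 0x9E = 0x9A.
C2: S = E(K, 0x9E) = 0xAF; 0x2F ⊕ 0xAF = 0x80.
C3: S = E(K, 0xAF) = 0xC0; 0xED ⊕ 0xC0 = 0x2D.
C4: S = E(K, 0xC0) = 0xD1; 0x3A ⊕ 0xD1 = 0xEB.
C5: S = E(K, 0xD1) = 0xE2; 0x69 ⊕ 0xE2 = 0x8B.

C1 = 0x9A, C2 = 0x80, C3 = 0x2D, C4 = 0xEB, C5 = 0x8B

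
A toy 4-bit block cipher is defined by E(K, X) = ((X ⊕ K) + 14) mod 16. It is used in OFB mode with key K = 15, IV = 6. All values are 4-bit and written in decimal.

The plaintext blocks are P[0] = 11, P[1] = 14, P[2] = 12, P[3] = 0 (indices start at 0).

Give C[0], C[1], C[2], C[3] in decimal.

OFB encryption: S_i = E(K, S_{i−1}) with S_{−1} = IV; C_i = P_i ⊕ S_i.
C[0]: S = E(K, 6) = 7; 11 ⊕ 7 = 12.
C[1]: S = E(K, 7) = 6; 14 ⊕ 6 = 8.
C[2]: S = E(K, 6) = 7; 12 ⊕ 7 = 11.
C[3]: S = E(K, 7) = 6; 0 ⊕ 6 = 6.

C[0] = 12, C[1] = 8, C[2] = 11, C[3] = 6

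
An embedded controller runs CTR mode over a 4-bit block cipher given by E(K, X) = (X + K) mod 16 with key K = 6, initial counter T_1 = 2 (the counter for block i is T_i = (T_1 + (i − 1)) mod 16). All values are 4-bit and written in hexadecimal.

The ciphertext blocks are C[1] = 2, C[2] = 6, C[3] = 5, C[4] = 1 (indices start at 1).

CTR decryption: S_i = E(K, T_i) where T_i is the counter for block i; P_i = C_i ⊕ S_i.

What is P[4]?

P[4]: T = 5, S = E(K, T) = B; 1 ⊕ B = A.

P[4] = A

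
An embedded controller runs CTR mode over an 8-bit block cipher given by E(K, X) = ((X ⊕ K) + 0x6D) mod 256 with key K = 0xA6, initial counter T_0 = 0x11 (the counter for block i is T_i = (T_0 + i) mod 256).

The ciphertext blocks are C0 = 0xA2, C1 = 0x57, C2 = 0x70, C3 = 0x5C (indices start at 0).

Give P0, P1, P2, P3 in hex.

CTR decryption: S_i = E(K, T_i) where T_i is the counter for block i; P_i = C_i ⊕ S_i.
P0: T = 0x11, S = E(K, T) = 0x24; 0xA2 ⊕ 0x24 = 0x86.
P1: T = 0x12, S = E(K, T) = 0x21; 0x57 ⊕ 0x21 = 0x76.
P2: T = 0x13, S = E(K, T) = 0x22; 0x70 ⊕ 0x22 = 0x52.
P3: T = 0x14, S = E(K, T) = 0x1F; 0x5C ⊕ 0x1F = 0x43.

P0 = 0x86, P1 = 0x76, P2 = 0x52, P3 = 0x43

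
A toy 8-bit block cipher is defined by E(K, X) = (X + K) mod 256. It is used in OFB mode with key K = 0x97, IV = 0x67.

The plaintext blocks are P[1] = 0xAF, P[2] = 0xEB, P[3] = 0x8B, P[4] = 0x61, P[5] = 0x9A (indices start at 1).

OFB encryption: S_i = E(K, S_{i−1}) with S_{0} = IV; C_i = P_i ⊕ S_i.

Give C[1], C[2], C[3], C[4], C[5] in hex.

C[1] = 0x51, C[2] = 0x7E, C[3] = 0xA7, C[4] = 0xA2, C[5] = 0xC0

C[1]: S = E(K, 0x67) = 0xFE; 0xAF ⊕ 0xFE = 0x51.
C[2]: S = E(K, 0xFE) = 0x95; 0xEB ⊕ 0x95 = 0x7E.
C[3]: S = E(K, 0x95) = 0x2C; 0x8B ⊕ 0x2C = 0xA7.
C[4]: S = E(K, 0x2C) = 0xC3; 0x61 ⊕ 0xC3 = 0xA2.
C[5]: S = E(K, 0xC3) = 0x5A; 0x9A ⊕ 0x5A = 0xC0.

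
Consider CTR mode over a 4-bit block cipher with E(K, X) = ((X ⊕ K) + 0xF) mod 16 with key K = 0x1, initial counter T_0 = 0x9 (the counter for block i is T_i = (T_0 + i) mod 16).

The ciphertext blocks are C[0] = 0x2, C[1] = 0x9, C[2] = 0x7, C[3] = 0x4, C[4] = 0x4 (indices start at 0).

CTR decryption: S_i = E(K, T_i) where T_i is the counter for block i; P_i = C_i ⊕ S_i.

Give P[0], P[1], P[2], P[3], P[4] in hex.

P[0]: T = 0x9, S = E(K, T) = 0x7; 0x2 ⊕ 0x7 = 0x5.
P[1]: T = 0xA, S = E(K, T) = 0xA; 0x9 ⊕ 0xA = 0x3.
P[2]: T = 0xB, S = E(K, T) = 0x9; 0x7 ⊕ 0x9 = 0xE.
P[3]: T = 0xC, S = E(K, T) = 0xC; 0x4 ⊕ 0xC = 0x8.
P[4]: T = 0xD, S = E(K, T) = 0xB; 0x4 ⊕ 0xB = 0xF.

P[0] = 0x5, P[1] = 0x3, P[2] = 0xE, P[3] = 0x8, P[4] = 0xF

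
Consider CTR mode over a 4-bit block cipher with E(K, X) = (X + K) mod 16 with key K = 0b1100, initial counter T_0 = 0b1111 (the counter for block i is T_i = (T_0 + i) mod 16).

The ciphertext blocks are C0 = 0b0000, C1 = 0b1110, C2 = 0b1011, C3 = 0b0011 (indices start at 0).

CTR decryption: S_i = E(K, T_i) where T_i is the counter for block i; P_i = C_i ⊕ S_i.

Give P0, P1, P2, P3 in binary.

P0 = 0b1011, P1 = 0b0010, P2 = 0b0110, P3 = 0b1101

P0: T = 0b1111, S = E(K, T) = 0b1011; 0b0000 ⊕ 0b1011 = 0b1011.
P1: T = 0b0000, S = E(K, T) = 0b1100; 0b1110 ⊕ 0b1100 = 0b0010.
P2: T = 0b0001, S = E(K, T) = 0b1101; 0b1011 ⊕ 0b1101 = 0b0110.
P3: T = 0b0010, S = E(K, T) = 0b1110; 0b0011 ⊕ 0b1110 = 0b1101.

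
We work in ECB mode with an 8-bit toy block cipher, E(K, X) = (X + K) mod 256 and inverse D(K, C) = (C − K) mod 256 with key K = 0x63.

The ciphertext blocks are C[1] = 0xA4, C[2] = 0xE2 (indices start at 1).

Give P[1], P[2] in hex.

ECB decryption: P_i = D(K, C_i).
P[1]: D(K, 0xA4) = 0x41.
P[2]: D(K, 0xE2) = 0x7F.

P[1] = 0x41, P[2] = 0x7F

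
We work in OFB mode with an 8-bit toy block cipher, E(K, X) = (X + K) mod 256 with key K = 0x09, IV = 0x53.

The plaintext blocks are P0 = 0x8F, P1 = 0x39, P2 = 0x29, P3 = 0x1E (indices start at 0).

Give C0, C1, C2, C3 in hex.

C0 = 0xD3, C1 = 0x5C, C2 = 0x47, C3 = 0x69

OFB encryption: S_i = E(K, S_{i−1}) with S_{−1} = IV; C_i = P_i ⊕ S_i.
C0: S = E(K, 0x53) = 0x5C; 0x8F ⊕ 0x5C = 0xD3.
C1: S = E(K, 0x5C) = 0x65; 0x39 ⊕ 0x65 = 0x5C.
C2: S = E(K, 0x65) = 0x6E; 0x29 ⊕ 0x6E = 0x47.
C3: S = E(K, 0x6E) = 0x77; 0x1E ⊕ 0x77 = 0x69.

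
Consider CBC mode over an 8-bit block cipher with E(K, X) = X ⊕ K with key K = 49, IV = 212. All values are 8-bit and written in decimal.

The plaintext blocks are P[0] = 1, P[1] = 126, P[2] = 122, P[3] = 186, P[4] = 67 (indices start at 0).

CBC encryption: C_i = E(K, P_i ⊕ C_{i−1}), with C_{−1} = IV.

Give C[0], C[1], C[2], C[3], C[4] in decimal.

C[0] = 228, C[1] = 171, C[2] = 224, C[3] = 107, C[4] = 25

C[0]: P[0] ⊕ 212 = 213; E(K, 213) = 228.
C[1]: P[1] ⊕ 228 = 154; E(K, 154) = 171.
C[2]: P[2] ⊕ 171 = 209; E(K, 209) = 224.
C[3]: P[3] ⊕ 224 = 90; E(K, 90) = 107.
C[4]: P[4] ⊕ 107 = 40; E(K, 40) = 25.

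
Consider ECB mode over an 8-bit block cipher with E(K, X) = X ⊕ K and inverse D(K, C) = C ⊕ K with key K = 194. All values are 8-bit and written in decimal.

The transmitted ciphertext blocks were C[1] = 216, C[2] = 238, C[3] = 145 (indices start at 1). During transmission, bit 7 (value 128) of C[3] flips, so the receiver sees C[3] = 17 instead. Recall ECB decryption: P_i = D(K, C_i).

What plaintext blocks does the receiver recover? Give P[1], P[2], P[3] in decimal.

P[1] = 26, P[2] = 44, P[3] = 211

Only C[3] changed, to 17. In ECB, a change in C_i affects only P_i. Decrypting the received ciphertext:
P[1]: D(K, 216) = 26.
P[2]: D(K, 238) = 44.
P[3]: D(K, 17) = 211.
Blocks that differ from the original plaintext: P[3].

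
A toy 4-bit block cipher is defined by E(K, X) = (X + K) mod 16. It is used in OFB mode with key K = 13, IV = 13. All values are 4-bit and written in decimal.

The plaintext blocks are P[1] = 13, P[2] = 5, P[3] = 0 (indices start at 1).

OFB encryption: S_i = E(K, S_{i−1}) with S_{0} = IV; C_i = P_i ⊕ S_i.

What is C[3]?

C[3] = 4

C[1]: S = E(K, 13) = 10; 13 ⊕ 10 = 7.
C[2]: S = E(K, 10) = 7; 5 ⊕ 7 = 2.
C[3]: S = E(K, 7) = 4; 0 ⊕ 4 = 4.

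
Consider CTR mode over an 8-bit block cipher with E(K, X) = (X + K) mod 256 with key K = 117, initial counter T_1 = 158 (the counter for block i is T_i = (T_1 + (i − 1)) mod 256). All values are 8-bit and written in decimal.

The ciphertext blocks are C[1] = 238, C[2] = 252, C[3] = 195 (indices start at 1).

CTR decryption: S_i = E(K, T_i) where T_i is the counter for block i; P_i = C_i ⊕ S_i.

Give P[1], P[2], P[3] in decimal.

P[1] = 253, P[2] = 232, P[3] = 214

P[1]: T = 158, S = E(K, T) = 19; 238 ⊕ 19 = 253.
P[2]: T = 159, S = E(K, T) = 20; 252 ⊕ 20 = 232.
P[3]: T = 160, S = E(K, T) = 21; 195 ⊕ 21 = 214.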